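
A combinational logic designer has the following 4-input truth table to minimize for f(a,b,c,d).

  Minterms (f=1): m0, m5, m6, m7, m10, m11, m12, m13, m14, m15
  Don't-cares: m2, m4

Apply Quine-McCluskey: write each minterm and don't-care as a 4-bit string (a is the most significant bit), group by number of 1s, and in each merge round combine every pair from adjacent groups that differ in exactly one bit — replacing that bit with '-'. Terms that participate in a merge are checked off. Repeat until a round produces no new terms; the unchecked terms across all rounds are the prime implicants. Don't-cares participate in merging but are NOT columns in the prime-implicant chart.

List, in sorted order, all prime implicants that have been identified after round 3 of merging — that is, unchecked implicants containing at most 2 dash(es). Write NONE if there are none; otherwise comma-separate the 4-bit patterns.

--10, 0--0, 1-1-

Round 0: 0000✓ 0010✓ 0100✓ 0101✓ 0110✓ 0111✓ 1010✓ 1011✓ 1100✓ 1101✓ 1110✓ 1111✓
Round 1: -010✓ -100✓ -101✓ -110✓ -111✓ 0-00✓ 0-10✓ 00-0✓ 01-0✓ 01-1✓ 010-✓ 011-✓ 1-10✓ 1-11✓ 101-✓ 11-0✓ 11-1✓ 110-✓ 111-✓
Round 2: --10 -1-0✓ -1-1✓ -10-✓ -11-✓ 0--0 01--✓ 1-1- 11--✓
Round 3: -1--
PIs = {--10, -1--, 0--0, 1-1-}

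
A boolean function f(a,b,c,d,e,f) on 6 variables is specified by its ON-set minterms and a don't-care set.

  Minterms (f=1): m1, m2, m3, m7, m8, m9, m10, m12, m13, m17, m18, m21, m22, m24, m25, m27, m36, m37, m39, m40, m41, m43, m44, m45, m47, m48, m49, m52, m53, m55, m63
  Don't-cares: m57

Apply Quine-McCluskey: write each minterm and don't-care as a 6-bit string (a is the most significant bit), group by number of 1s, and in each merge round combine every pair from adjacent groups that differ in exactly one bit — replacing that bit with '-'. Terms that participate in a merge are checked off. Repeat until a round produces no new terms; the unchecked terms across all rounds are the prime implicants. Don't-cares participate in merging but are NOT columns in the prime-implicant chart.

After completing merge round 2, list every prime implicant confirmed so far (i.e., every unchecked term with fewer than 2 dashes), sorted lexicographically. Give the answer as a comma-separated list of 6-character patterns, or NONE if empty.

size-2^0 implicants → 000001(✓)  000010(✓)  000011(✓)  000111(✓)  001000(✓)  001001(✓)  001010(✓)  001100(✓)  001101(✓)  010001(✓)  010010(✓)  010101(✓)  010110(✓)  011000(✓)  011001(✓)  011011(✓)  100100(✓)  100101(✓)  100111(✓)  101000(✓)  101001(✓)  101011(✓)  101100(✓)  101101(✓)  101111(✓)  110000(✓)  110001(✓)  110100(✓)  110101(✓)  110111(✓)  111001(✓)  111111(✓)
size-2^1 implicants → -00111  -01000(✓)  -01001(✓)  -01100(✓)  -01101(✓)  -10001(✓)  -10101(✓)  -11001(✓)  0-0001(✓)  0-0010  0-1000(✓)  0-1001(✓)  00-001(✓)  00-010  000-11  0000-1  00001-  001-00(✓)  001-01(✓)  0010-0  00100-(✓)  00110-(✓)  01-001(✓)  010-01(✓)  010-10  0110-1  01100-(✓)  1-0100(✓)  1-0101(✓)  1-0111(✓)  1-1001(✓)  1-1111(✓)  10-100(✓)  10-101(✓)  10-111(✓)  1001-1(✓)  10010-(✓)  101-00(✓)  101-01(✓)  101-11(✓)  1010-1(✓)  10100-(✓)  1011-1(✓)  10110-(✓)  11-001(✓)  11-111(✓)  110-00(✓)  110-01(✓)  11000-(✓)  1101-1(✓)  11010-(✓)
size-2^2 implicants → --1001  -01-00(✓)  -01-01(✓)  -0100-(✓)  -0110-(✓)  -1-001  -10-01  0--001  0-100-  001-0-(✓)  1--111  1-01-1  1-010-  10-1-1  10-10-  101--1  101-0-(✓)  110-0-
size-2^3 implicants → -01-0-
Unchecked terms (primes): --1001, -00111, -01-0-, -1-001, -10-01, 0--001, 0-0010, 0-100-, 00-010, 000-11, 0000-1, 00001-, 0010-0, 010-10, 0110-1, 1--111, 1-01-1, 1-010-, 10-1-1, 10-10-, 101--1, 110-0-

-00111, 0-0010, 00-010, 000-11, 0000-1, 00001-, 0010-0, 010-10, 0110-1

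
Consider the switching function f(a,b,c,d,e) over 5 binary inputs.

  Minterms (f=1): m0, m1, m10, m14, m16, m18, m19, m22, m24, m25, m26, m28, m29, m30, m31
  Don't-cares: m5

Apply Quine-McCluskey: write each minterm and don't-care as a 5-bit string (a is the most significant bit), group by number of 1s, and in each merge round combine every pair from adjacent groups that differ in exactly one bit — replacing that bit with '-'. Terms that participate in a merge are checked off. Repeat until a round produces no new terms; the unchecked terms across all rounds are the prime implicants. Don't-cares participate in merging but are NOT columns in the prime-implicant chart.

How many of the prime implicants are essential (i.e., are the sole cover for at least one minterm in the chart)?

5

[col 0] 00000*, 00001*, 00101*, 01010*, 01110*, 10000*, 10010*, 10011*, 10110*, 11000*, 11001*, 11010*, 11100*, 11101*, 11110*, 11111*
[col 1] -0000, -1010*, -1110*, 00-01, 0000-, 01-10*, 1-000*, 1-010*, 1-110*, 10-10*, 100-0*, 1001-, 11-00*, 11-01*, 11-10*, 110-0*, 1100-*, 111-0*, 111-1*, 1110-*, 1111-*
[col 2] -1-10, 1--10, 1-0-0, 11--0, 11-0-, 111--
Prime implicants: -0000, -1-10, 00-01, 0000-, 1--10, 1-0-0, 1001-, 11--0, 11-0-, 111--
PI chart (minterm → PIs covering it):
  0 | -0000,0000-
  1 | 00-01,0000-
  10 | -1-10  (sole → essential)
  14 | -1-10  (sole → essential)
  16 | -0000,1-0-0
  18 | 1--10,1-0-0,1001-
  19 | 1001-  (sole → essential)
  22 | 1--10  (sole → essential)
  24 | 1-0-0,11--0,11-0-
  25 | 11-0-  (sole → essential)
  26 | -1-10,1--10,1-0-0,11--0
  28 | 11--0,11-0-,111--
  29 | 11-0-,111--
  30 | -1-10,1--10,11--0,111--
  31 | 111--  (sole → essential)
Essential prime implicants: -1-10, 1--10, 1001-, 11-0-, 111--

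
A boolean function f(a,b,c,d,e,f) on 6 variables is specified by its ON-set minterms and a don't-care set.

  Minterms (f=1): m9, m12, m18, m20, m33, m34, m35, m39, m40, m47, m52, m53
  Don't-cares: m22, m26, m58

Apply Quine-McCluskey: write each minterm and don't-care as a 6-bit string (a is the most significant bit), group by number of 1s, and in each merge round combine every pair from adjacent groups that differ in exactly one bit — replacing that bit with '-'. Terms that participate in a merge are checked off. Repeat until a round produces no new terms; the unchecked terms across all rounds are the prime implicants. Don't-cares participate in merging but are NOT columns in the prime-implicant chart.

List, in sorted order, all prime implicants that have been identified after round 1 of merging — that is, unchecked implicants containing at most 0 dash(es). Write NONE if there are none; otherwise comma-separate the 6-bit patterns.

[col 0] 001001, 001100, 010010*, 010100*, 010110*, 011010*, 100001*, 100010*, 100011*, 100111*, 101000, 101111*, 110100*, 110101*, 111010*
[col 1] -10100, -11010, 01-010, 010-10, 0101-0, 10-111, 100-11, 1000-1, 10001-, 11010-
Prime implicants: -10100, -11010, 001001, 001100, 01-010, 010-10, 0101-0, 10-111, 100-11, 1000-1, 10001-, 101000, 11010-

001001, 001100, 101000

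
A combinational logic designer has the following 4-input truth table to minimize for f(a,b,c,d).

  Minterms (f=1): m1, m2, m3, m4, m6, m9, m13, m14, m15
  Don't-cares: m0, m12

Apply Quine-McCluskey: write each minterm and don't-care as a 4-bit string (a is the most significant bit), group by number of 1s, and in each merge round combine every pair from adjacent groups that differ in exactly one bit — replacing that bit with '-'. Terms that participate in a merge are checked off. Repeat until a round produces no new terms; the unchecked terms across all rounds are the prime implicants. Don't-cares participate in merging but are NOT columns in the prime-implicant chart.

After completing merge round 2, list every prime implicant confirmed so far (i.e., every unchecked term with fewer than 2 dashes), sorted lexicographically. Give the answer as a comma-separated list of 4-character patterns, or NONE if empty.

-001, 1-01

Round 0: 0000✓ 0001✓ 0010✓ 0011✓ 0100✓ 0110✓ 1001✓ 1100✓ 1101✓ 1110✓ 1111✓
Round 1: -001 -100✓ -110✓ 0-00✓ 0-10✓ 00-0✓ 00-1✓ 000-✓ 001-✓ 01-0✓ 1-01 11-0✓ 11-1✓ 110-✓ 111-✓
Round 2: -1-0 0--0 00-- 11--
PIs = {-001, -1-0, 0--0, 00--, 1-01, 11--}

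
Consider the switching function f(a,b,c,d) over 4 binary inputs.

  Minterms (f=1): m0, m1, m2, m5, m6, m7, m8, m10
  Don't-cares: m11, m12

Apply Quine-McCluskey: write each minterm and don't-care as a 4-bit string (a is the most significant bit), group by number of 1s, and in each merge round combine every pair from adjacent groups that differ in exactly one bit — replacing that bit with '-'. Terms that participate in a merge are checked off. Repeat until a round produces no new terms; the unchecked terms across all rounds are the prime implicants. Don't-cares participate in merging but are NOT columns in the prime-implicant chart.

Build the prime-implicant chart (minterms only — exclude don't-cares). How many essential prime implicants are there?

0

[col 0] 0000*, 0001*, 0010*, 0101*, 0110*, 0111*, 1000*, 1010*, 1011*, 1100*
[col 1] -000*, -010*, 0-01, 0-10, 00-0*, 000-, 01-1, 011-, 1-00, 10-0*, 101-
[col 2] -0-0
Prime implicants: -0-0, 0-01, 0-10, 000-, 01-1, 011-, 1-00, 101-
PI chart (minterm → PIs covering it):
  0 | -0-0,000-
  1 | 0-01,000-
  2 | -0-0,0-10
  5 | 0-01,01-1
  6 | 0-10,011-
  7 | 01-1,011-
  8 | -0-0,1-00
  10 | -0-0,101-
(no essential prime implicants)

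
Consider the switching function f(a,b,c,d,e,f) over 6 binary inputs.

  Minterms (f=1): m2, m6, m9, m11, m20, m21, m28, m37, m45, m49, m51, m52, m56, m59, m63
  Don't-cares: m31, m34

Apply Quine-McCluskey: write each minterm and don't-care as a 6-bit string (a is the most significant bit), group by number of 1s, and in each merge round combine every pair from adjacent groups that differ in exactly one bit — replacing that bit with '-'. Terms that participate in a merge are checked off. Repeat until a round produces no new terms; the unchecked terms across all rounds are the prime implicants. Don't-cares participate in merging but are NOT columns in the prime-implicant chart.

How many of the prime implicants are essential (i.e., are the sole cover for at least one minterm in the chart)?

[col 0] 000010*, 000110*, 001001*, 001011*, 010100*, 010101*, 011100*, 011111*, 100010*, 100101*, 101101*, 110001*, 110011*, 110100*, 111000, 111011*, 111111*
[col 1] -00010, -10100, -11111, 000-10, 0010-1, 01-100, 01010-, 10-101, 11-011, 1100-1, 111-11
Prime implicants: -00010, -10100, -11111, 000-10, 0010-1, 01-100, 01010-, 10-101, 11-011, 1100-1, 111-11, 111000
PI chart (minterm → PIs covering it):
  2 | -00010,000-10
  6 | 000-10  (sole → essential)
  9 | 0010-1  (sole → essential)
  11 | 0010-1  (sole → essential)
  20 | -10100,01-100,01010-
  21 | 01010-  (sole → essential)
  28 | 01-100  (sole → essential)
  37 | 10-101  (sole → essential)
  45 | 10-101  (sole → essential)
  49 | 1100-1  (sole → essential)
  51 | 11-011,1100-1
  52 | -10100  (sole → essential)
  56 | 111000  (sole → essential)
  59 | 11-011,111-11
  63 | -11111,111-11
Essential prime implicants: -10100, 000-10, 0010-1, 01-100, 01010-, 10-101, 1100-1, 111000

8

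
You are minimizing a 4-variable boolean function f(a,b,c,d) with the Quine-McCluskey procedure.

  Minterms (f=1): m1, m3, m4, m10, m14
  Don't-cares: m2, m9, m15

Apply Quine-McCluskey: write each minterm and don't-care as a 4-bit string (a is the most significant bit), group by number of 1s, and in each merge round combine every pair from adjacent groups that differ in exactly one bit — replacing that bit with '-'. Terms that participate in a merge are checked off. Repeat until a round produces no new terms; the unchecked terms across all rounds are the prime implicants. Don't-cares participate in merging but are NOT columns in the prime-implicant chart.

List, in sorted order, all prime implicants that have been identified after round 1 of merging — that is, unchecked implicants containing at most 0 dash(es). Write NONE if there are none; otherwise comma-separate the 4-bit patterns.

0100

size-2^0 implicants → 0001(✓)  0010(✓)  0011(✓)  0100  1001(✓)  1010(✓)  1110(✓)  1111(✓)
size-2^1 implicants → -001  -010  00-1  001-  1-10  111-
Unchecked terms (primes): -001, -010, 00-1, 001-, 0100, 1-10, 111-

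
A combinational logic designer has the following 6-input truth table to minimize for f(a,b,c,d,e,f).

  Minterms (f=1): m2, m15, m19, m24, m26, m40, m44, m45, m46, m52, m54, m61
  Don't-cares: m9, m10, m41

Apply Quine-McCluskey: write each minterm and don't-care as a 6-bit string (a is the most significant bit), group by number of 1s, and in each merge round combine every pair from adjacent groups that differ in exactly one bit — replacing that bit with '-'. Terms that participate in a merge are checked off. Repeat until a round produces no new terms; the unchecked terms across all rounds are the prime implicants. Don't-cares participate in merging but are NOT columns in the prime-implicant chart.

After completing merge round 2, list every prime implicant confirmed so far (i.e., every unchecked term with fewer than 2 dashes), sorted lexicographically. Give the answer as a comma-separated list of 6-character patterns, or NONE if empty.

-01001, 0-1010, 00-010, 001111, 010011, 0110-0, 1-1101, 1011-0, 1101-0

size-2^0 implicants → 000010(✓)  001001(✓)  001010(✓)  001111  010011  011000(✓)  011010(✓)  101000(✓)  101001(✓)  101100(✓)  101101(✓)  101110(✓)  110100(✓)  110110(✓)  111101(✓)
size-2^1 implicants → -01001  0-1010  00-010  0110-0  1-1101  101-00(✓)  101-01(✓)  10100-(✓)  1011-0  10110-(✓)  1101-0
size-2^2 implicants → 101-0-
Unchecked terms (primes): -01001, 0-1010, 00-010, 001111, 010011, 0110-0, 1-1101, 101-0-, 1011-0, 1101-0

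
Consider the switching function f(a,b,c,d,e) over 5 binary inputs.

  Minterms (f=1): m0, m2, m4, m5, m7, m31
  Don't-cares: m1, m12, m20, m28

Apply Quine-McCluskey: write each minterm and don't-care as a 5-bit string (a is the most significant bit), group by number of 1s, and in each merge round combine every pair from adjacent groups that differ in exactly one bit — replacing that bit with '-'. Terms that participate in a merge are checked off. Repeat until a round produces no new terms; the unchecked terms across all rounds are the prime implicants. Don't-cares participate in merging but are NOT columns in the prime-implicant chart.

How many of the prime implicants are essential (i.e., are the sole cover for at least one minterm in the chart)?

Round 0: 00000✓ 00001✓ 00010✓ 00100✓ 00101✓ 00111✓ 01100✓ 10100✓ 11100✓ 11111
Round 1: -0100✓ -1100✓ 0-100✓ 00-00✓ 00-01✓ 000-0 0000-✓ 001-1 0010-✓ 1-100✓
Round 2: --100 00-0-
PIs = {--100, 00-0-, 000-0, 001-1, 11111}
Coverage chart:
  m0: 00-0-,000-0
  m2: 000-0 ←essential
  m4: --100,00-0-
  m5: 00-0-,001-1
  m7: 001-1 ←essential
  m31: 11111 ←essential
Essential: 000-0, 001-1, 11111

3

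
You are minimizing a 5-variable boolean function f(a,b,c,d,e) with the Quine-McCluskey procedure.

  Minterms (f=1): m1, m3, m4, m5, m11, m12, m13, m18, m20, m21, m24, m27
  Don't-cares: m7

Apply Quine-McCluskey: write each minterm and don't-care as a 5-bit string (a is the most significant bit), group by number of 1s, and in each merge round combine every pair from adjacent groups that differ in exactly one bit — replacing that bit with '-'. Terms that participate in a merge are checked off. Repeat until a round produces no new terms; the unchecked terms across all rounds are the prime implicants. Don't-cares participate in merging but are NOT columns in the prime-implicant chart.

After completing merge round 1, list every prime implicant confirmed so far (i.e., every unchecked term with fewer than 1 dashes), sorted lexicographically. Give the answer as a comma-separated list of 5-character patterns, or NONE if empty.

Round 0: 00001✓ 00011✓ 00100✓ 00101✓ 00111✓ 01011✓ 01100✓ 01101✓ 10010 10100✓ 10101✓ 11000 11011✓
Round 1: -0100✓ -0101✓ -1011 0-011 0-100✓ 0-101✓ 00-01✓ 00-11✓ 000-1✓ 001-1✓ 0010-✓ 0110-✓ 1010-✓
Round 2: -010- 0-10- 00--1
PIs = {-010-, -1011, 0-011, 0-10-, 00--1, 10010, 11000}

10010, 11000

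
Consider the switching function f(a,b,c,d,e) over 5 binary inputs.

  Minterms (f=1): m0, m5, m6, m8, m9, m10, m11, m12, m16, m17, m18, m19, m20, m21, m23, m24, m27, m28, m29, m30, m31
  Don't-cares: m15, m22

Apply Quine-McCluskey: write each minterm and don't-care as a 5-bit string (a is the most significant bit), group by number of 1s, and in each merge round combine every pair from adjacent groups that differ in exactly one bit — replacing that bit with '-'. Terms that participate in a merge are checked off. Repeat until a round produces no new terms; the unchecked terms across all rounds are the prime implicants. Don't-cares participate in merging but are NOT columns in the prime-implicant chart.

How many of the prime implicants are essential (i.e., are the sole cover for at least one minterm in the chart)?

7

[col 0] 00000*, 00101*, 00110*, 01000*, 01001*, 01010*, 01011*, 01100*, 01111*, 10000*, 10001*, 10010*, 10011*, 10100*, 10101*, 10110*, 10111*, 11000*, 11011*, 11100*, 11101*, 11110*, 11111*
[col 1] -0000*, -0101, -0110, -1000*, -1011*, -1100*, -1111*, 0-000*, 01-00*, 01-11*, 010-0*, 010-1*, 0100-*, 0101-*, 1-000*, 1-011*, 1-100*, 1-101*, 1-110*, 1-111*, 10-00*, 10-01*, 10-10*, 10-11*, 100-0*, 100-1*, 1000-*, 1001-*, 101-0*, 101-1*, 1010-*, 1011-*, 11-00*, 11-11*, 111-0*, 111-1*, 1110-*, 1111-*
[col 2] --000, -1-00, -1-11, 010--, 1--00, 1--11, 1-1-0*, 1-1-1*, 1-10-*, 1-11-*, 10--0*, 10--1*, 10-0-*, 10-1-*, 100--*, 101--*, 111--*
[col 3] 1-1--, 10---
Prime implicants: --000, -0101, -0110, -1-00, -1-11, 010--, 1--00, 1--11, 1-1--, 10---
PI chart (minterm → PIs covering it):
  0 | --000  (sole → essential)
  5 | -0101  (sole → essential)
  6 | -0110  (sole → essential)
  8 | --000,-1-00,010--
  9 | 010--  (sole → essential)
  10 | 010--  (sole → essential)
  11 | -1-11,010--
  12 | -1-00  (sole → essential)
  16 | --000,1--00,10---
  17 | 10---  (sole → essential)
  18 | 10---  (sole → essential)
  19 | 1--11,10---
  20 | 1--00,1-1--,10---
  21 | -0101,1-1--,10---
  23 | 1--11,1-1--,10---
  24 | --000,-1-00,1--00
  27 | -1-11,1--11
  28 | -1-00,1--00,1-1--
  29 | 1-1--  (sole → essential)
  30 | 1-1--  (sole → essential)
  31 | -1-11,1--11,1-1--
Essential prime implicants: --000, -0101, -0110, -1-00, 010--, 1-1--, 10---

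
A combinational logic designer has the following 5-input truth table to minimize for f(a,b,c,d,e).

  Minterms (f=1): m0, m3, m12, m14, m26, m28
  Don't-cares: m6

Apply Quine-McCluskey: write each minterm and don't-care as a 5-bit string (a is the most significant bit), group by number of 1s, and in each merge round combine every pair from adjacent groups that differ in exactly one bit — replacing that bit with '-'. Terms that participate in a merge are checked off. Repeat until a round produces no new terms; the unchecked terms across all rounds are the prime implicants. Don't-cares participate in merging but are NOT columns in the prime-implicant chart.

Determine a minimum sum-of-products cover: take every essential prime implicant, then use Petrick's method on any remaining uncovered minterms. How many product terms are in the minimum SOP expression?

size-2^0 implicants → 00000  00011  00110(✓)  01100(✓)  01110(✓)  11010  11100(✓)
size-2^1 implicants → -1100  0-110  011-0
Unchecked terms (primes): -1100, 0-110, 00000, 00011, 011-0, 11010
Minterm coverage:
  m0 ⊆ 00000 [E]
  m3 ⊆ 00011 [E]
  m12 ⊆ -1100,011-0
  m14 ⊆ 0-110,011-0
  m26 ⊆ 11010 [E]
  m28 ⊆ -1100 [E]
E = {-1100, 00000, 00011, 11010}
Petrick residual → 0-110
Cover = bcd'e' + a'cde' + a'b'c'd'e' + a'b'c'de + abc'de'  |cover|=5

5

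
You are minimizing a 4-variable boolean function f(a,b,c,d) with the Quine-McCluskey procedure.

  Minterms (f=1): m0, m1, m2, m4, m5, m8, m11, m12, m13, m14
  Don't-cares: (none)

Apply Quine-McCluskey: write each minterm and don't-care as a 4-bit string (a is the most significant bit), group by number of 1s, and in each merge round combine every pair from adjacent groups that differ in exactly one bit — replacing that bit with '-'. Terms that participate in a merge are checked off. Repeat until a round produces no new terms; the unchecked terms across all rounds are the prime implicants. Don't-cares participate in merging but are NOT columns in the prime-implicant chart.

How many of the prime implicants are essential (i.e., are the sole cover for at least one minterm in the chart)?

6

Round 0: 0000✓ 0001✓ 0010✓ 0100✓ 0101✓ 1000✓ 1011 1100✓ 1101✓ 1110✓
Round 1: -000✓ -100✓ -101✓ 0-00✓ 0-01✓ 00-0 000-✓ 010-✓ 1-00✓ 11-0 110-✓
Round 2: --00 -10- 0-0-
PIs = {--00, -10-, 0-0-, 00-0, 1011, 11-0}
Coverage chart:
  m0: --00,0-0-,00-0
  m1: 0-0- ←essential
  m2: 00-0 ←essential
  m4: --00,-10-,0-0-
  m5: -10-,0-0-
  m8: --00 ←essential
  m11: 1011 ←essential
  m12: --00,-10-,11-0
  m13: -10- ←essential
  m14: 11-0 ←essential
Essential: --00, -10-, 0-0-, 00-0, 1011, 11-0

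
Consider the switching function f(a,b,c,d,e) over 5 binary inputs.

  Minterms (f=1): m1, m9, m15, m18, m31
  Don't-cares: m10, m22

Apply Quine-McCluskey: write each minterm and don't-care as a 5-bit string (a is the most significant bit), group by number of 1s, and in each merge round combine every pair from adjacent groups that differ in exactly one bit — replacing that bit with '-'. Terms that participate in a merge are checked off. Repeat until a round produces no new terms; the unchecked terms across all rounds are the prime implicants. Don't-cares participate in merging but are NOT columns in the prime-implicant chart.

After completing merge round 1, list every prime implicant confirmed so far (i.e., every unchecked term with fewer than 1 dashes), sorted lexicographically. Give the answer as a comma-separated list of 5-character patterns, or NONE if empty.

01010

size-2^0 implicants → 00001(✓)  01001(✓)  01010  01111(✓)  10010(✓)  10110(✓)  11111(✓)
size-2^1 implicants → -1111  0-001  10-10
Unchecked terms (primes): -1111, 0-001, 01010, 10-10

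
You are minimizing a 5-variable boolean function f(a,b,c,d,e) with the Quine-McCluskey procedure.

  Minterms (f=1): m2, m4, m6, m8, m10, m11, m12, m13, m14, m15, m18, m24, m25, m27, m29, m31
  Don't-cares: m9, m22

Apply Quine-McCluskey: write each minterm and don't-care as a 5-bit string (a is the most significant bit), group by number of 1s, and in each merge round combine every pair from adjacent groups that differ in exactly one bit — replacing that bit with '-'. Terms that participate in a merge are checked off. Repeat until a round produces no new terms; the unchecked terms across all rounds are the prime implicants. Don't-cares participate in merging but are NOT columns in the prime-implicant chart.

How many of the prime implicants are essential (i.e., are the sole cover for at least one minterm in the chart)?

4

size-2^0 implicants → 00010(✓)  00100(✓)  00110(✓)  01000(✓)  01001(✓)  01010(✓)  01011(✓)  01100(✓)  01101(✓)  01110(✓)  01111(✓)  10010(✓)  10110(✓)  11000(✓)  11001(✓)  11011(✓)  11101(✓)  11111(✓)
size-2^1 implicants → -0010(✓)  -0110(✓)  -1000(✓)  -1001(✓)  -1011(✓)  -1101(✓)  -1111(✓)  0-010(✓)  0-100(✓)  0-110(✓)  00-10(✓)  001-0(✓)  01-00(✓)  01-01(✓)  01-10(✓)  01-11(✓)  010-0(✓)  010-1(✓)  0100-(✓)  0101-(✓)  011-0(✓)  011-1(✓)  0110-(✓)  0111-(✓)  10-10(✓)  11-01(✓)  11-11(✓)  110-1(✓)  1100-(✓)  111-1(✓)
size-2^2 implicants → -0-10  -1-01(✓)  -1-11(✓)  -10-1(✓)  -100-  -11-1(✓)  0--10  0-1-0  01--0(✓)  01--1(✓)  01-0-(✓)  01-1-(✓)  010--(✓)  011--(✓)  11--1(✓)
size-2^3 implicants → -1--1  01---
Unchecked terms (primes): -0-10, -1--1, -100-, 0--10, 0-1-0, 01---
Minterm coverage:
  m2 ⊆ -0-10,0--10
  m4 ⊆ 0-1-0 [E]
  m6 ⊆ -0-10,0--10,0-1-0
  m8 ⊆ -100-,01---
  m10 ⊆ 0--10,01---
  m11 ⊆ -1--1,01---
  m12 ⊆ 0-1-0,01---
  m13 ⊆ -1--1,01---
  m14 ⊆ 0--10,0-1-0,01---
  m15 ⊆ -1--1,01---
  m18 ⊆ -0-10 [E]
  m24 ⊆ -100- [E]
  m25 ⊆ -1--1,-100-
  m27 ⊆ -1--1 [E]
  m29 ⊆ -1--1 [E]
  m31 ⊆ -1--1 [E]
E = {-0-10, -1--1, -100-, 0-1-0}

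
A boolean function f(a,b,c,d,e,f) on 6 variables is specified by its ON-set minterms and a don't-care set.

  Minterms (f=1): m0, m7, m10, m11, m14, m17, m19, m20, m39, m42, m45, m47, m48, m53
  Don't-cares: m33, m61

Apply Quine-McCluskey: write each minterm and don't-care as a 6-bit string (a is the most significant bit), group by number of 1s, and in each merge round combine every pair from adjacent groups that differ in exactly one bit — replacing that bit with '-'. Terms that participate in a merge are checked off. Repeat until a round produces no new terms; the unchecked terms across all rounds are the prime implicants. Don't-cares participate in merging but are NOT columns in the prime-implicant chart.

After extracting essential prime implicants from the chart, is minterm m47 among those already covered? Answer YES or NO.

NO

[col 0] 000000, 000111*, 001010*, 001011*, 001110*, 010001*, 010011*, 010100, 100001, 100111*, 101010*, 101101*, 101111*, 110000, 110101*, 111101*
[col 1] -00111, -01010, 001-10, 00101-, 0100-1, 1-1101, 10-111, 1011-1, 11-101
Prime implicants: -00111, -01010, 000000, 001-10, 00101-, 0100-1, 010100, 1-1101, 10-111, 100001, 1011-1, 11-101, 110000
PI chart (minterm → PIs covering it):
  0 | 000000  (sole → essential)
  7 | -00111  (sole → essential)
  10 | -01010,001-10,00101-
  11 | 00101-  (sole → essential)
  14 | 001-10  (sole → essential)
  17 | 0100-1  (sole → essential)
  19 | 0100-1  (sole → essential)
  20 | 010100  (sole → essential)
  39 | -00111,10-111
  42 | -01010  (sole → essential)
  45 | 1-1101,1011-1
  47 | 10-111,1011-1
  48 | 110000  (sole → essential)
  53 | 11-101  (sole → essential)
Essential prime implicants: -00111, -01010, 000000, 001-10, 00101-, 0100-1, 010100, 11-101, 110000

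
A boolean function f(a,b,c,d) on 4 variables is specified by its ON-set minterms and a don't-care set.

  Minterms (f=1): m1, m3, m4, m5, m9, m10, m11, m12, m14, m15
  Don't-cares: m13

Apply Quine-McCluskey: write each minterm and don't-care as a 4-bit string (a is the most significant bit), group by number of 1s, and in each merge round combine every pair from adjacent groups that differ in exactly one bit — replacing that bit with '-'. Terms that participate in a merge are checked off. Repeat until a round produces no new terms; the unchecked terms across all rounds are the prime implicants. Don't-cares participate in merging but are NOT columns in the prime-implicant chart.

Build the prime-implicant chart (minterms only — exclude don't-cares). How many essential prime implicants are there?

3

size-2^0 implicants → 0001(✓)  0011(✓)  0100(✓)  0101(✓)  1001(✓)  1010(✓)  1011(✓)  1100(✓)  1101(✓)  1110(✓)  1111(✓)
size-2^1 implicants → -001(✓)  -011(✓)  -100(✓)  -101(✓)  0-01(✓)  00-1(✓)  010-(✓)  1-01(✓)  1-10(✓)  1-11(✓)  10-1(✓)  101-(✓)  11-0(✓)  11-1(✓)  110-(✓)  111-(✓)
size-2^2 implicants → --01  -0-1  -10-  1--1  1-1-  11--
Unchecked terms (primes): --01, -0-1, -10-, 1--1, 1-1-, 11--
Minterm coverage:
  m1 ⊆ --01,-0-1
  m3 ⊆ -0-1 [E]
  m4 ⊆ -10- [E]
  m5 ⊆ --01,-10-
  m9 ⊆ --01,-0-1,1--1
  m10 ⊆ 1-1- [E]
  m11 ⊆ -0-1,1--1,1-1-
  m12 ⊆ -10-,11--
  m14 ⊆ 1-1-,11--
  m15 ⊆ 1--1,1-1-,11--
E = {-0-1, -10-, 1-1-}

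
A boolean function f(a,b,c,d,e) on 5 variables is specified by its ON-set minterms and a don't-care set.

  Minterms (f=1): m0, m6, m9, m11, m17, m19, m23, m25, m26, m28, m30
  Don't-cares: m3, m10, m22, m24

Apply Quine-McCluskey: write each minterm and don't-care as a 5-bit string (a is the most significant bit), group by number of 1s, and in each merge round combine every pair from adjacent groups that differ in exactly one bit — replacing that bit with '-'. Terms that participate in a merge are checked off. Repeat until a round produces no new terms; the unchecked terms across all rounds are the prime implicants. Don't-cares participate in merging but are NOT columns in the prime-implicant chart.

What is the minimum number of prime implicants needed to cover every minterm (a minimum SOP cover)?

[col 0] 00000, 00011*, 00110*, 01001*, 01010*, 01011*, 10001*, 10011*, 10110*, 10111*, 11000*, 11001*, 11010*, 11100*, 11110*
[col 1] -0011, -0110, -1001, -1010, 0-011, 010-1, 0101-, 1-001, 1-110, 10-11, 100-1, 1011-, 11-00*, 11-10*, 110-0*, 1100-, 111-0*
[col 2] 11--0
Prime implicants: -0011, -0110, -1001, -1010, 0-011, 00000, 010-1, 0101-, 1-001, 1-110, 10-11, 100-1, 1011-, 11--0, 1100-
PI chart (minterm → PIs covering it):
  0 | 00000  (sole → essential)
  6 | -0110  (sole → essential)
  9 | -1001,010-1
  11 | 0-011,010-1,0101-
  17 | 1-001,100-1
  19 | -0011,10-11,100-1
  23 | 10-11,1011-
  25 | -1001,1-001,1100-
  26 | -1010,11--0
  28 | 11--0  (sole → essential)
  30 | 1-110,11--0
Essential prime implicants: -0110, 00000, 11--0
Petrick residual → 010-1, 1-001, 10-11
Minimum SOP uses 6 PIs: b'cde' + a'b'c'd'e' + a'bc'e + ac'd'e + ab'de + abe'

6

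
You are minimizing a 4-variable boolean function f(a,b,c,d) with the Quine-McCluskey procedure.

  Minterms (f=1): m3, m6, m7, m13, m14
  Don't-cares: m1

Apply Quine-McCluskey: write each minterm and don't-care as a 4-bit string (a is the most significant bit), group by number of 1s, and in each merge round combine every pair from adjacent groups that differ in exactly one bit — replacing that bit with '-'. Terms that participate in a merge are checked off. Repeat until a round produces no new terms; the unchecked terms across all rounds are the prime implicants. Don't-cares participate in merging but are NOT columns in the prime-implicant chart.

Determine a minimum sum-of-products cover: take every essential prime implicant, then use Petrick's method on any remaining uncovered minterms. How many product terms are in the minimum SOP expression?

3

size-2^0 implicants → 0001(✓)  0011(✓)  0110(✓)  0111(✓)  1101  1110(✓)
size-2^1 implicants → -110  0-11  00-1  011-
Unchecked terms (primes): -110, 0-11, 00-1, 011-, 1101
Minterm coverage:
  m3 ⊆ 0-11,00-1
  m6 ⊆ -110,011-
  m7 ⊆ 0-11,011-
  m13 ⊆ 1101 [E]
  m14 ⊆ -110 [E]
E = {-110, 1101}
Petrick residual → 0-11
Cover = bcd' + a'cd + abc'd  |cover|=3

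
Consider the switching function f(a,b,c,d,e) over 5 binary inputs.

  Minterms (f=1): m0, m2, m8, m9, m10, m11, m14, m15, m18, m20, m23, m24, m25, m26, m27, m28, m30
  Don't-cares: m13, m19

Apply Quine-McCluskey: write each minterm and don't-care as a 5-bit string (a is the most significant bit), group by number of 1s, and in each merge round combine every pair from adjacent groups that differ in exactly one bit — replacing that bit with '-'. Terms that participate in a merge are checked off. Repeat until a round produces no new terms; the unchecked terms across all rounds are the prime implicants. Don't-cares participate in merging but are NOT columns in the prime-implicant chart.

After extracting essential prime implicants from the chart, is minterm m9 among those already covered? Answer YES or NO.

YES

[col 0] 00000*, 00010*, 01000*, 01001*, 01010*, 01011*, 01101*, 01110*, 01111*, 10010*, 10011*, 10100*, 10111*, 11000*, 11001*, 11010*, 11011*, 11100*, 11110*
[col 1] -0010*, -1000*, -1001*, -1010*, -1011*, -1110*, 0-000*, 0-010*, 000-0*, 01-01*, 01-10*, 01-11*, 010-0*, 010-1*, 0100-*, 0101-*, 011-1*, 0111-*, 1-010*, 1-011*, 1-100, 10-11, 1001-*, 11-00*, 11-10*, 110-0*, 110-1*, 1100-*, 1101-*, 111-0*
[col 2] --010, -1-10, -10-0*, -10-1*, -100-*, -101-*, 0-0-0, 01--1, 01-1-, 010--*, 1-01-, 11--0, 110--*
[col 3] -10--
Prime implicants: --010, -1-10, -10--, 0-0-0, 01--1, 01-1-, 1-01-, 1-100, 10-11, 11--0
PI chart (minterm → PIs covering it):
  0 | 0-0-0  (sole → essential)
  2 | --010,0-0-0
  8 | -10--,0-0-0
  9 | -10--,01--1
  10 | --010,-1-10,-10--,0-0-0,01-1-
  11 | -10--,01--1,01-1-
  14 | -1-10,01-1-
  15 | 01--1,01-1-
  18 | --010,1-01-
  20 | 1-100  (sole → essential)
  23 | 10-11  (sole → essential)
  24 | -10--,11--0
  25 | -10--  (sole → essential)
  26 | --010,-1-10,-10--,1-01-,11--0
  27 | -10--,1-01-
  28 | 1-100,11--0
  30 | -1-10,11--0
Essential prime implicants: -10--, 0-0-0, 1-100, 10-11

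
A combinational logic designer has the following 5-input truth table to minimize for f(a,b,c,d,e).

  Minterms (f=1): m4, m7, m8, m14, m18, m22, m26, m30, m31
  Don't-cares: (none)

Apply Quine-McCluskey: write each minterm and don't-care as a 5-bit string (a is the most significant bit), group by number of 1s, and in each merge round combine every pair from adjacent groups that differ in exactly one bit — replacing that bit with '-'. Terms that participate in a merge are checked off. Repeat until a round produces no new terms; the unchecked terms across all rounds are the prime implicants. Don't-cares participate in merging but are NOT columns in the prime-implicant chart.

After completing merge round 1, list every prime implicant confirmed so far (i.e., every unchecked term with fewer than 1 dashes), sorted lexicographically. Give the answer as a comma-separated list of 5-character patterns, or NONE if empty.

Round 0: 00100 00111 01000 01110✓ 10010✓ 10110✓ 11010✓ 11110✓ 11111✓
Round 1: -1110 1-010✓ 1-110✓ 10-10✓ 11-10✓ 1111-
Round 2: 1--10
PIs = {-1110, 00100, 00111, 01000, 1--10, 1111-}

00100, 00111, 01000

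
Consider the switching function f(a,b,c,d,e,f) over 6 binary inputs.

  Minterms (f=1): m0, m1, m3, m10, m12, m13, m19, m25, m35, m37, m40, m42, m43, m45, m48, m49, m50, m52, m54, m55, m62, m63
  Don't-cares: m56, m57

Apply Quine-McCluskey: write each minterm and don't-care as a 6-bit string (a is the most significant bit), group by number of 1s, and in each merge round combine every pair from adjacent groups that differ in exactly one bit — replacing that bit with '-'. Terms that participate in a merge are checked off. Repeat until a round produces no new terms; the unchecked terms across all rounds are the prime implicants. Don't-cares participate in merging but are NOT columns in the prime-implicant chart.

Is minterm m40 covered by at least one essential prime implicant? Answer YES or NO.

size-2^0 implicants → 000000(✓)  000001(✓)  000011(✓)  001010(✓)  001100(✓)  001101(✓)  010011(✓)  011001(✓)  100011(✓)  100101(✓)  101000(✓)  101010(✓)  101011(✓)  101101(✓)  110000(✓)  110001(✓)  110010(✓)  110100(✓)  110110(✓)  110111(✓)  111000(✓)  111001(✓)  111110(✓)  111111(✓)
size-2^1 implicants → -00011  -01010  -01101  -11001  0-0011  0000-1  00000-  00110-  1-1000  10-011  10-101  1010-0  10101-  11-000(✓)  11-001(✓)  11-110(✓)  11-111(✓)  110-00(✓)  110-10(✓)  1100-0(✓)  11000-(✓)  1101-0(✓)  11011-(✓)  11100-(✓)  11111-(✓)
size-2^2 implicants → 11-00-  11-11-  110--0
Unchecked terms (primes): -00011, -01010, -01101, -11001, 0-0011, 0000-1, 00000-, 00110-, 1-1000, 10-011, 10-101, 1010-0, 10101-, 11-00-, 11-11-, 110--0
Minterm coverage:
  m0 ⊆ 00000- [E]
  m1 ⊆ 0000-1,00000-
  m3 ⊆ -00011,0-0011,0000-1
  m10 ⊆ -01010 [E]
  m12 ⊆ 00110- [E]
  m13 ⊆ -01101,00110-
  m19 ⊆ 0-0011 [E]
  m25 ⊆ -11001 [E]
  m35 ⊆ -00011,10-011
  m37 ⊆ 10-101 [E]
  m40 ⊆ 1-1000,1010-0
  m42 ⊆ -01010,1010-0,10101-
  m43 ⊆ 10-011,10101-
  m45 ⊆ -01101,10-101
  m48 ⊆ 11-00-,110--0
  m49 ⊆ 11-00- [E]
  m50 ⊆ 110--0 [E]
  m52 ⊆ 110--0 [E]
  m54 ⊆ 11-11-,110--0
  m55 ⊆ 11-11- [E]
  m62 ⊆ 11-11- [E]
  m63 ⊆ 11-11- [E]
E = {-01010, -11001, 0-0011, 00000-, 00110-, 10-101, 11-00-, 11-11-, 110--0}

NO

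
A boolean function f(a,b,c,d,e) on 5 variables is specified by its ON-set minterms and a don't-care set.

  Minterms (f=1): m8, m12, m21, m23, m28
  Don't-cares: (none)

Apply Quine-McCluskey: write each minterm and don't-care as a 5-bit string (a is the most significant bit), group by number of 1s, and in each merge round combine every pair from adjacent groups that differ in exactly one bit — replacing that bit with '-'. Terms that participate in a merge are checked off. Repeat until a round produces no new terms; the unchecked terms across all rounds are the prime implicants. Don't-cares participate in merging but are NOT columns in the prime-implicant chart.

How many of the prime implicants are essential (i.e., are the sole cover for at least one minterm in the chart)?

3

Round 0: 01000✓ 01100✓ 10101✓ 10111✓ 11100✓
Round 1: -1100 01-00 101-1
PIs = {-1100, 01-00, 101-1}
Coverage chart:
  m8: 01-00 ←essential
  m12: -1100,01-00
  m21: 101-1 ←essential
  m23: 101-1 ←essential
  m28: -1100 ←essential
Essential: -1100, 01-00, 101-1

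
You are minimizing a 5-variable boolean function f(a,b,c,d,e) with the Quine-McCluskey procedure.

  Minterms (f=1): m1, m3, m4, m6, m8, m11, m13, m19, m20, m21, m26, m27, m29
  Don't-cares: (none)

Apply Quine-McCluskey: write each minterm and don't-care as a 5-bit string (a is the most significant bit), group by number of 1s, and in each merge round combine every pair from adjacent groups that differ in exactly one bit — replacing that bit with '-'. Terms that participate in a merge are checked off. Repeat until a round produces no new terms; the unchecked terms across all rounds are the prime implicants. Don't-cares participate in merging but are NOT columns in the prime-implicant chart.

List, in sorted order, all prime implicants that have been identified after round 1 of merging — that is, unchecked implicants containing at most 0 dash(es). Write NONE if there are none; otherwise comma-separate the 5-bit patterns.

01000

size-2^0 implicants → 00001(✓)  00011(✓)  00100(✓)  00110(✓)  01000  01011(✓)  01101(✓)  10011(✓)  10100(✓)  10101(✓)  11010(✓)  11011(✓)  11101(✓)
size-2^1 implicants → -0011(✓)  -0100  -1011(✓)  -1101  0-011(✓)  000-1  001-0  1-011(✓)  1-101  1010-  1101-
size-2^2 implicants → --011
Unchecked terms (primes): --011, -0100, -1101, 000-1, 001-0, 01000, 1-101, 1010-, 1101-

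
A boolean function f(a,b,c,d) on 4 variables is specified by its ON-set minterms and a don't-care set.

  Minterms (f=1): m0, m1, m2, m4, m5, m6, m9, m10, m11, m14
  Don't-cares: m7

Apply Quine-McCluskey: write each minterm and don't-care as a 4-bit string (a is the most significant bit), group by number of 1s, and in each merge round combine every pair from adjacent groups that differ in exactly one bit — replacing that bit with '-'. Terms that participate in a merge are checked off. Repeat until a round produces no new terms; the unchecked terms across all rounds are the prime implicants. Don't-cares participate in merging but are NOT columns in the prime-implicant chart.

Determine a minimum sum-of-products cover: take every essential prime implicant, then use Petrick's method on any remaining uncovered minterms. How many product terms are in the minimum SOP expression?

size-2^0 implicants → 0000(✓)  0001(✓)  0010(✓)  0100(✓)  0101(✓)  0110(✓)  0111(✓)  1001(✓)  1010(✓)  1011(✓)  1110(✓)
size-2^1 implicants → -001  -010(✓)  -110(✓)  0-00(✓)  0-01(✓)  0-10(✓)  00-0(✓)  000-(✓)  01-0(✓)  01-1(✓)  010-(✓)  011-(✓)  1-10(✓)  10-1  101-
size-2^2 implicants → --10  0--0  0-0-  01--
Unchecked terms (primes): --10, -001, 0--0, 0-0-, 01--, 10-1, 101-
Minterm coverage:
  m0 ⊆ 0--0,0-0-
  m1 ⊆ -001,0-0-
  m2 ⊆ --10,0--0
  m4 ⊆ 0--0,0-0-,01--
  m5 ⊆ 0-0-,01--
  m6 ⊆ --10,0--0,01--
  m9 ⊆ -001,10-1
  m10 ⊆ --10,101-
  m11 ⊆ 10-1,101-
  m14 ⊆ --10 [E]
E = {--10}
Petrick residual → 0-0-, 10-1
Cover = cd' + a'c' + ab'd  |cover|=3

3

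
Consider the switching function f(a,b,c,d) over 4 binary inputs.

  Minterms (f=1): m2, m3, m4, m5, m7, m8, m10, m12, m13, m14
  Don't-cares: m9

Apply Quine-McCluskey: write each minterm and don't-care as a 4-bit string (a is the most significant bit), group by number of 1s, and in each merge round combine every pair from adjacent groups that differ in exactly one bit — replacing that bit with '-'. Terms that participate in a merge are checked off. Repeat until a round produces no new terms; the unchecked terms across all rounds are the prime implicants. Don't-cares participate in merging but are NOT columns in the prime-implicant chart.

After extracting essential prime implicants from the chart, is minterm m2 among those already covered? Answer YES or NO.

Round 0: 0010✓ 0011✓ 0100✓ 0101✓ 0111✓ 1000✓ 1001✓ 1010✓ 1100✓ 1101✓ 1110✓
Round 1: -010 -100✓ -101✓ 0-11 001- 01-1 010-✓ 1-00✓ 1-01✓ 1-10✓ 10-0✓ 100-✓ 11-0✓ 110-✓
Round 2: -10- 1--0 1-0-
PIs = {-010, -10-, 0-11, 001-, 01-1, 1--0, 1-0-}
Coverage chart:
  m2: -010,001-
  m3: 0-11,001-
  m4: -10- ←essential
  m5: -10-,01-1
  m7: 0-11,01-1
  m8: 1--0,1-0-
  m10: -010,1--0
  m12: -10-,1--0,1-0-
  m13: -10-,1-0-
  m14: 1--0 ←essential
Essential: -10-, 1--0

NO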